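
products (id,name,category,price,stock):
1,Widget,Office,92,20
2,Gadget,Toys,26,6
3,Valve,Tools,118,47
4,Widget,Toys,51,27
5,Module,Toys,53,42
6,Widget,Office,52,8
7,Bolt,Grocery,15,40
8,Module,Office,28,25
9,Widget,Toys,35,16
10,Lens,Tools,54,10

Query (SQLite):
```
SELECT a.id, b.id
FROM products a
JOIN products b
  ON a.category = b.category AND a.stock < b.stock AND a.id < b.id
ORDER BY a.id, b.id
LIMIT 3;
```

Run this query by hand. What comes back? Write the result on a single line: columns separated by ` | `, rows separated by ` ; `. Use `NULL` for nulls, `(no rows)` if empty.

Pairs (a,b) with same category, a.stock < b.stock, a.id < b.id.
category groups: Grocery:{7} Office:{1,6,8} Tools:{3,10} Toys:{2,4,5,9}
Ordered by (a.id, b.id); first 3.

1 | 8 ; 2 | 4 ; 2 | 5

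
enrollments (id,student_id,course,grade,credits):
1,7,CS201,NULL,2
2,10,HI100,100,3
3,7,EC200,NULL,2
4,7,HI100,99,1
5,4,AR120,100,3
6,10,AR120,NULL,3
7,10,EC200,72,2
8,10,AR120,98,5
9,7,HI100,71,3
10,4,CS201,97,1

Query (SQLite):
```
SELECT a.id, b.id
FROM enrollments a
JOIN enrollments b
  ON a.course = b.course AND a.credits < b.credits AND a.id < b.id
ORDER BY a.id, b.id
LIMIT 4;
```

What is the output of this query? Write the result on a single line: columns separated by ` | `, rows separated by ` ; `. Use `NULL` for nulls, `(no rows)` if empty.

4 | 9 ; 5 | 8 ; 6 | 8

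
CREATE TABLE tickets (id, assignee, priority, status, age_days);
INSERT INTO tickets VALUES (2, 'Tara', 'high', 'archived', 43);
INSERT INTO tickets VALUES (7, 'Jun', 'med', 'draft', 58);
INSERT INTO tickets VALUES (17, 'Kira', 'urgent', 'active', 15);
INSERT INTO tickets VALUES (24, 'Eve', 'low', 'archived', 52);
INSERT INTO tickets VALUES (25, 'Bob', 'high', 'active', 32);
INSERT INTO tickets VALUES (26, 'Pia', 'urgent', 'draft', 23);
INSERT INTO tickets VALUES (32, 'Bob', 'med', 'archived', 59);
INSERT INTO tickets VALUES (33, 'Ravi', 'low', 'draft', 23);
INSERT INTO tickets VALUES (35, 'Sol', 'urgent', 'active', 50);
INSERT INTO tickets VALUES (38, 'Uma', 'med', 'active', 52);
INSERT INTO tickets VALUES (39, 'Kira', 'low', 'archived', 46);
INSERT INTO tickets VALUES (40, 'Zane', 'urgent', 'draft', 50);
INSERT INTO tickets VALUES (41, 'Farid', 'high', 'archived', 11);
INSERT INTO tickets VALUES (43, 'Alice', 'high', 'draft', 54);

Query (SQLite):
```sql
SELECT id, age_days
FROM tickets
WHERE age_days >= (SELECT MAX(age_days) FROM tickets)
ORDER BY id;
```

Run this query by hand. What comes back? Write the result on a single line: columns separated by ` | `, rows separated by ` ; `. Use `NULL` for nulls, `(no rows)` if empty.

32 | 59

Scalar subquery: MAX(age_days) over all tickets rows = 59.
Keep rows where age_days >= that value.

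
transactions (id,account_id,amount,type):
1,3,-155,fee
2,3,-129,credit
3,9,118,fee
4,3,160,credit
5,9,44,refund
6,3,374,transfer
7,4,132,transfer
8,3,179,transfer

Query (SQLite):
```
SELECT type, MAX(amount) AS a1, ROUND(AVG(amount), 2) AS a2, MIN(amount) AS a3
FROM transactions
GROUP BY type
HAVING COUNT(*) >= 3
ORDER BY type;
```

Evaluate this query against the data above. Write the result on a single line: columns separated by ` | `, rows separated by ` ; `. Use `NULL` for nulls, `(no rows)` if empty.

transfer | 374 | 228.33 | 132

Group transactions by type.
Per group compute: MAX(amount), ROUND(AVG(amount), 2), MIN(amount).
HAVING: drop groups with fewer than 3 rows.
  credit: ids {2, 4} → MAX(amount)=160, ROUND(AVG(amount), 2)=15.5, MIN(amount)=-129
  fee: ids {1, 3} → MAX(amount)=118, ROUND(AVG(amount), 2)=-18.5, MIN(amount)=-155
  refund: ids {5} → MAX(amount)=44, ROUND(AVG(amount), 2)=44, MIN(amount)=44
  transfer: ids {6, 7, 8} → MAX(amount)=374, ROUND(AVG(amount), 2)=228.33, MIN(amount)=132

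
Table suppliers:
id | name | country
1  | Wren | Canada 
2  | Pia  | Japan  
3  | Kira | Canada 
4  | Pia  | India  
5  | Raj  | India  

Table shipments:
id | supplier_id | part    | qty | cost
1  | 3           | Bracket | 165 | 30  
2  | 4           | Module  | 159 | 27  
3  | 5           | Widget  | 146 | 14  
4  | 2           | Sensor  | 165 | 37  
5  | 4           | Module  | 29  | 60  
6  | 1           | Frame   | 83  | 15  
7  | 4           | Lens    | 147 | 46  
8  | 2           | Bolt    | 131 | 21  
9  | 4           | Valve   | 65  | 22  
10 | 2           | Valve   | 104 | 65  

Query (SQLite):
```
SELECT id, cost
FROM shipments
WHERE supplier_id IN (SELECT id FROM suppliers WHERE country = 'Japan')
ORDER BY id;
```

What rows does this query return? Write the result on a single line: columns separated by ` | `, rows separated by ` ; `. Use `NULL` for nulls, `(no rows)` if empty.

4 | 37 ; 8 | 21 ; 10 | 65

Inner query: suppliers.id where country = 'Japan'.
Outer: keep shipments rows whose supplier_id is in that set.
Inner query → {2}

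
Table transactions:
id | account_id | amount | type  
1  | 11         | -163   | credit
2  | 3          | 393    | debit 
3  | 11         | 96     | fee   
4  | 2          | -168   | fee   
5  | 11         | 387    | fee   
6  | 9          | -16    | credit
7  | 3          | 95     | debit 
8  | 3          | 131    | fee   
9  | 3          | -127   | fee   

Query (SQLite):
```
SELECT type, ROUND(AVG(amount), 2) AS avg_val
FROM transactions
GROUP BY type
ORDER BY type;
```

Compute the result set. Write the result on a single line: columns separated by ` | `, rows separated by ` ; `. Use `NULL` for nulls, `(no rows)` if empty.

credit | -89.5 ; debit | 244 ; fee | 63.8

Partition transactions by type; compute ROUND(AVG(amount), 2) within each group.
  credit: ids {1, 6} → ROUND(AVG(amount), 2)=-89.5
  debit: ids {2, 7} → ROUND(AVG(amount), 2)=244
  fee: ids {3, 4, 5, 8, 9} → ROUND(AVG(amount), 2)=63.8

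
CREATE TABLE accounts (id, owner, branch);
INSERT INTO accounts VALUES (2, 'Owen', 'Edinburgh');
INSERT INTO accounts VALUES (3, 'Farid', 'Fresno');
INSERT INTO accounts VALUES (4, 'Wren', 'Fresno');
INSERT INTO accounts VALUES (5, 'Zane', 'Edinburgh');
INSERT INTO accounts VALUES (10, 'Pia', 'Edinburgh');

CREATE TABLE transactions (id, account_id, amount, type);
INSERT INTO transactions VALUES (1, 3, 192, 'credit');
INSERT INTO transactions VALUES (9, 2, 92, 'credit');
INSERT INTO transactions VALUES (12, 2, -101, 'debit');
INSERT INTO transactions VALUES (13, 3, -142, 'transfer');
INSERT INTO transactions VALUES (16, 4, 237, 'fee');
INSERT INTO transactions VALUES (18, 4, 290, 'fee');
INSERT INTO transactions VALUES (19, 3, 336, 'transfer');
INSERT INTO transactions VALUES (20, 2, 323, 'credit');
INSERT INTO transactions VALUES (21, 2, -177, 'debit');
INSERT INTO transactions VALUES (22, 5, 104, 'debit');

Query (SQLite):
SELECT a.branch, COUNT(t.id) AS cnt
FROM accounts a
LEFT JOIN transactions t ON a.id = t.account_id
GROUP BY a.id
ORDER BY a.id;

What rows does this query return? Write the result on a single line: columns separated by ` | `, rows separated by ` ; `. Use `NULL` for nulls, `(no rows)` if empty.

LEFT JOIN keeps every accounts row; unmatched ones get NULL for transactions columns.
Group by accounts.id and compute COUNT(t.id). COUNT(col) of an all-NULL group is 0.
  2: ids {9, 12, 20, 21} → COUNT(t.id)=4
  3: ids {1, 13, 19} → COUNT(t.id)=3
  4: ids {16, 18} → COUNT(t.id)=2
  5: ids {22} → COUNT(t.id)=1
  10: ids {—} → COUNT(t.id)=0

Edinburgh | 4 ; Fresno | 3 ; Fresno | 2 ; Edinburgh | 1 ; Edinburgh | 0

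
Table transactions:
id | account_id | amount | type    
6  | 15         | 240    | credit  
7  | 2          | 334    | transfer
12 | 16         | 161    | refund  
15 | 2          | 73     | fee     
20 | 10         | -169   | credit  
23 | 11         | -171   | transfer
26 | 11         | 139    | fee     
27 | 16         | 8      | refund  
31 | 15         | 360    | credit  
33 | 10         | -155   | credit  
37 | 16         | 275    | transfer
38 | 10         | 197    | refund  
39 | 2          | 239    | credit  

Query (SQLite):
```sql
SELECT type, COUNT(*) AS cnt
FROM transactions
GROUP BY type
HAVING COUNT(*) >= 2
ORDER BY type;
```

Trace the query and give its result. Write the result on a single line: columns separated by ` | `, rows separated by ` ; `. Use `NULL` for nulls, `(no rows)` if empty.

credit | 5 ; fee | 2 ; refund | 3 ; transfer | 3

Partition transactions by type; compute COUNT(*) within each group.
HAVING: keep groups with count ≥ 2.
  credit: ids {6, 20, 31, 33, 39} → COUNT(*)=5
  fee: ids {15, 26} → COUNT(*)=2
  refund: ids {12, 27, 38} → COUNT(*)=3
  transfer: ids {7, 23, 37} → COUNT(*)=3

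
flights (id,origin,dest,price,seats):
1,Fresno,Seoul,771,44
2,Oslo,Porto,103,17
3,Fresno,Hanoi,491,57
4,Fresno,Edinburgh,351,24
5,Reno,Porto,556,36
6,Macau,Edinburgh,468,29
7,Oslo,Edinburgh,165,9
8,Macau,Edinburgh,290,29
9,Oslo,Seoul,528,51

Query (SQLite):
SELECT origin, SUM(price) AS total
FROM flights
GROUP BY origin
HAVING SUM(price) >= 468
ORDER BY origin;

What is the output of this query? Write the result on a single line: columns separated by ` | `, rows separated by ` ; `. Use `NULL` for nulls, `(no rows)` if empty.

Fresno | 1613 ; Macau | 758 ; Oslo | 796 ; Reno | 556

Partition flights by origin; compute SUM(price) within each group.
HAVING: keep groups where SUM(price) >= 468.
  Fresno: ids {1, 3, 4} → SUM(price)=1613
  Macau: ids {6, 8} → SUM(price)=758
  Oslo: ids {2, 7, 9} → SUM(price)=796
  Reno: ids {5} → SUM(price)=556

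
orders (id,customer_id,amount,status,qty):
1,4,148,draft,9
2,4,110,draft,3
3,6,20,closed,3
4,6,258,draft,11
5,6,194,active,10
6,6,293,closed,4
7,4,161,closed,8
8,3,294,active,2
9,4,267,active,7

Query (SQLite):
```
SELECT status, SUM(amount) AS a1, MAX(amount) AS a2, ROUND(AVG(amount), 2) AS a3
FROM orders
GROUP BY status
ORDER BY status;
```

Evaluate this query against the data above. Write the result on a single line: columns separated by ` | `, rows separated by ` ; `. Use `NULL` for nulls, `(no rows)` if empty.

Group orders by status.
Per group compute: SUM(amount), MAX(amount), ROUND(AVG(amount), 2).
  active: ids {5, 8, 9} → SUM(amount)=755, MAX(amount)=294, ROUND(AVG(amount), 2)=251.67
  closed: ids {3, 6, 7} → SUM(amount)=474, MAX(amount)=293, ROUND(AVG(amount), 2)=158
  draft: ids {1, 2, 4} → SUM(amount)=516, MAX(amount)=258, ROUND(AVG(amount), 2)=172

active | 755 | 294 | 251.67 ; closed | 474 | 293 | 158 ; draft | 516 | 258 | 172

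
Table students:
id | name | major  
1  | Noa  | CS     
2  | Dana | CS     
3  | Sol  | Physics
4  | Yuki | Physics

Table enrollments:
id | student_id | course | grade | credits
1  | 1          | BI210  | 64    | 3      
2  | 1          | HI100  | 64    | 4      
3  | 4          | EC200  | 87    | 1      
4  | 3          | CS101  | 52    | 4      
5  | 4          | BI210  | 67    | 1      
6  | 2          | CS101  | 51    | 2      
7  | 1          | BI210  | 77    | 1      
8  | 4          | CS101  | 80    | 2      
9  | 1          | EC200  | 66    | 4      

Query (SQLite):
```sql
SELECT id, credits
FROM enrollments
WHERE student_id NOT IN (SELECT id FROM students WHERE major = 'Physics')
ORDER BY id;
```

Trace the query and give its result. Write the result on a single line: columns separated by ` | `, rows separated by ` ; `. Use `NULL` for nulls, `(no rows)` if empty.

Inner query: students.id where major = 'Physics'.
Outer: keep enrollments rows whose student_id is not in that set.
Inner query → {3, 4}

1 | 3 ; 2 | 4 ; 6 | 2 ; 7 | 1 ; 9 | 4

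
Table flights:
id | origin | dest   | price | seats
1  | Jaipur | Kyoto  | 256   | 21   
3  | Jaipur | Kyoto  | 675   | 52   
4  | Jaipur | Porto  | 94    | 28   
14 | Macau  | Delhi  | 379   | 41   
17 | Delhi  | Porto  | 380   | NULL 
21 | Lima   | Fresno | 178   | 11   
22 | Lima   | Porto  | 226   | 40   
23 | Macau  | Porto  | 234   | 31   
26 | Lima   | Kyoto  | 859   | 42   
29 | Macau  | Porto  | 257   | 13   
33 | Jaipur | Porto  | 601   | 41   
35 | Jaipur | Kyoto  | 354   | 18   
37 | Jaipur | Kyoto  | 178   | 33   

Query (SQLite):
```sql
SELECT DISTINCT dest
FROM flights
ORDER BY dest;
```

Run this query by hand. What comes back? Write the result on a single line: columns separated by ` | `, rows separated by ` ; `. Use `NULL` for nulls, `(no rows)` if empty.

Collect distinct dest values from flights.

Delhi ; Fresno ; Kyoto ; Porto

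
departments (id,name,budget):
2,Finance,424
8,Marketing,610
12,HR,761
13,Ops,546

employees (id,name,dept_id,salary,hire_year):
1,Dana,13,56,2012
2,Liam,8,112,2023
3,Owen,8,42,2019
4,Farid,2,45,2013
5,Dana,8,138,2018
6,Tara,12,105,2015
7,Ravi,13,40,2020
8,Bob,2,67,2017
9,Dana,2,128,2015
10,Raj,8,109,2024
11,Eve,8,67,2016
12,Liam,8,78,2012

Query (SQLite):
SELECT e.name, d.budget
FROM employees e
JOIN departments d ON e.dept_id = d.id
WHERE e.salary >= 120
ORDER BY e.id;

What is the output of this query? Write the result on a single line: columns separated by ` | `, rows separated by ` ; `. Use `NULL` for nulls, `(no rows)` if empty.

Dana | 610 ; Dana | 424

Each employees row matches the departments row where dept_id = departments.id.
Then keep rows with e.salary >= 120.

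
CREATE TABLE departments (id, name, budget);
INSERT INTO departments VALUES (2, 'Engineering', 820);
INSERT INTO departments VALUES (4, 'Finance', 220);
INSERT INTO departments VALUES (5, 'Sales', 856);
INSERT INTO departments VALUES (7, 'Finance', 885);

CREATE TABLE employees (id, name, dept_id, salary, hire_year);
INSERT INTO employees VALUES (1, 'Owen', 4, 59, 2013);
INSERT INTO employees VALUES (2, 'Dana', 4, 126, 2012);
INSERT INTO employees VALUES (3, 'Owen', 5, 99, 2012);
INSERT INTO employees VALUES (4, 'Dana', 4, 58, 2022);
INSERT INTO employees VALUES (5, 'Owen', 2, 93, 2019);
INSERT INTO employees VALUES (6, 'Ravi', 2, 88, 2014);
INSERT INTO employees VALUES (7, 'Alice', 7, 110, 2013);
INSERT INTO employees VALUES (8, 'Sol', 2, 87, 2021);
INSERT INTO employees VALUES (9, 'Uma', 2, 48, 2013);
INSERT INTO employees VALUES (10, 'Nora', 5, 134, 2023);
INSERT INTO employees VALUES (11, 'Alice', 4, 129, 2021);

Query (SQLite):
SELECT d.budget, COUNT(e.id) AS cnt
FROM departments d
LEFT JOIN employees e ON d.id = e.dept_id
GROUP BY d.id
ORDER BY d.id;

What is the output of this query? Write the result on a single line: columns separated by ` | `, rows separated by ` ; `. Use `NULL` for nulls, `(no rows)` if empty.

LEFT JOIN keeps every departments row; unmatched ones get NULL for employees columns.
Group by departments.id and compute COUNT(e.id). COUNT(col) of an all-NULL group is 0.
  2: ids {5, 6, 8, 9} → COUNT(e.id)=4
  4: ids {1, 2, 4, 11} → COUNT(e.id)=4
  5: ids {3, 10} → COUNT(e.id)=2
  7: ids {7} → COUNT(e.id)=1

820 | 4 ; 220 | 4 ; 856 | 2 ; 885 | 1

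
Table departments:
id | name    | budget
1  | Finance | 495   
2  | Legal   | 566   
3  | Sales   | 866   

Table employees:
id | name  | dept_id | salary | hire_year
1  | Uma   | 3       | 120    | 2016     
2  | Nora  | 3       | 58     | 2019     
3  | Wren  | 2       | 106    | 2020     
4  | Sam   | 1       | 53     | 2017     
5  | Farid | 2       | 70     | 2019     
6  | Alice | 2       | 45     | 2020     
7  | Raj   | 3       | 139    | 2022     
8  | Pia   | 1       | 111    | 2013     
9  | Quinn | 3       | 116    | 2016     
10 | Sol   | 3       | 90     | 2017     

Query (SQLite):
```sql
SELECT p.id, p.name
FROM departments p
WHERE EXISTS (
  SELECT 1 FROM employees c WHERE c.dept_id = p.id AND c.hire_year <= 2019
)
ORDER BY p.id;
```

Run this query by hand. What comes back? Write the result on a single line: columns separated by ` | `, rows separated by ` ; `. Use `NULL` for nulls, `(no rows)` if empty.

1 | Finance ; 2 | Legal ; 3 | Sales

For each departments row, check whether any employees with matching dept_id has hire_year <= 2019.
Keep rows where that is true.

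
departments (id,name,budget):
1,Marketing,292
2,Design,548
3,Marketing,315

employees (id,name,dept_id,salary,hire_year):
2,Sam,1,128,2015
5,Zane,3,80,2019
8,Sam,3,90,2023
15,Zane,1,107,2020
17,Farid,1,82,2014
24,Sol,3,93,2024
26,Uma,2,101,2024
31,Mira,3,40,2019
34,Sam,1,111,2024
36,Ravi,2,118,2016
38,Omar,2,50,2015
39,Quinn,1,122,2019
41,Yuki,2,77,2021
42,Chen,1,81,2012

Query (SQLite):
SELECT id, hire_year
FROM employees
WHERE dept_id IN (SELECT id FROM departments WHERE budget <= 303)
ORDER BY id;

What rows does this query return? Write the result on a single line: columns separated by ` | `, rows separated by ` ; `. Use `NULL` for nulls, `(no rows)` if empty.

Inner query: departments.id where budget <= 303.
Outer: keep employees rows whose dept_id is in that set.
Inner query → {1}

2 | 2015 ; 15 | 2020 ; 17 | 2014 ; 34 | 2024 ; 39 | 2019 ; 42 | 2012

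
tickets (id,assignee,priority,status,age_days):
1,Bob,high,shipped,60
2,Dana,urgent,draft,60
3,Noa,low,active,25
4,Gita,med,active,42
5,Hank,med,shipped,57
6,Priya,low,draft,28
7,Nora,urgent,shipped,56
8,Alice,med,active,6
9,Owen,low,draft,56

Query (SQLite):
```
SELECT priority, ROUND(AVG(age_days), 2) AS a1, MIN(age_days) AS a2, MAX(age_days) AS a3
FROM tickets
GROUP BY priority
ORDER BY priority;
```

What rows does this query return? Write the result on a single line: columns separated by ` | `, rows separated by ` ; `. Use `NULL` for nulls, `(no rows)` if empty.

high | 60 | 60 | 60 ; low | 36.33 | 25 | 56 ; med | 35 | 6 | 57 ; urgent | 58 | 56 | 60

Group tickets by priority.
Per group compute: ROUND(AVG(age_days), 2), MIN(age_days), MAX(age_days).
  high: ids {1} → ROUND(AVG(age_days), 2)=60, MIN(age_days)=60, MAX(age_days)=60
  low: ids {3, 6, 9} → ROUND(AVG(age_days), 2)=36.33, MIN(age_days)=25, MAX(age_days)=56
  med: ids {4, 5, 8} → ROUND(AVG(age_days), 2)=35, MIN(age_days)=6, MAX(age_days)=57
  urgent: ids {2, 7} → ROUND(AVG(age_days), 2)=58, MIN(age_days)=56, MAX(age_days)=60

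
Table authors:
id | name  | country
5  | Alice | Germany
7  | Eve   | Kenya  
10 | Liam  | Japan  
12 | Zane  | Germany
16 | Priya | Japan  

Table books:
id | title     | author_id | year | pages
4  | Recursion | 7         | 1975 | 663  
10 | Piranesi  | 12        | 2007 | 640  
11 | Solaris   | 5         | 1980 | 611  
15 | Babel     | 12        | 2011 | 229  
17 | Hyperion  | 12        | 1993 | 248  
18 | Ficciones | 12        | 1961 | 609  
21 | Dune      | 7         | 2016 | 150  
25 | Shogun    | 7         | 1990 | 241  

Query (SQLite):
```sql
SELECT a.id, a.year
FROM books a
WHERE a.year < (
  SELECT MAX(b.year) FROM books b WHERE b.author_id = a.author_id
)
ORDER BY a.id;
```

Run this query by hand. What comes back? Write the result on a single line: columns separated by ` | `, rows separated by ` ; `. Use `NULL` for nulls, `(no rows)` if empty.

For each books row a, compute MAX(year) over rows sharing a.author_id.
Keep row a if a.year < that per-group MAX.
  author_id=5: MAX(year) = 1980
  author_id=7: MAX(year) = 2016
  author_id=12: MAX(year) = 2011

4 | 1975 ; 10 | 2007 ; 17 | 1993 ; 18 | 1961 ; 25 | 1990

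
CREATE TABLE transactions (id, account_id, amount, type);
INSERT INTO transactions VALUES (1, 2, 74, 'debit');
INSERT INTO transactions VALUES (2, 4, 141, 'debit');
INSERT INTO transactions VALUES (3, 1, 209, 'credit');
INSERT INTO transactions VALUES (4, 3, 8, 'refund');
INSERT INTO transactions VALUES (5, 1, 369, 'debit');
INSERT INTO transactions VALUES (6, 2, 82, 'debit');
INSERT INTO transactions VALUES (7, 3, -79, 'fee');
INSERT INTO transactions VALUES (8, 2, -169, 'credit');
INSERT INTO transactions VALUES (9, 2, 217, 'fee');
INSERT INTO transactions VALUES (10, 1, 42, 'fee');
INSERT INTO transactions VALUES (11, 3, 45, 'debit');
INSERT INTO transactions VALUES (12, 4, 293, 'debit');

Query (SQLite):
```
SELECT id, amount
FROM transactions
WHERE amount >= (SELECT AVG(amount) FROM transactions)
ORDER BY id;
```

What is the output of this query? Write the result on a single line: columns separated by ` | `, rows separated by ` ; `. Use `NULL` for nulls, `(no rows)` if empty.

Scalar subquery: AVG(amount) over all transactions rows = 102.666667 (≈; comparison uses full precision).
Keep rows where amount >= that value.

2 | 141 ; 3 | 209 ; 5 | 369 ; 9 | 217 ; 12 | 293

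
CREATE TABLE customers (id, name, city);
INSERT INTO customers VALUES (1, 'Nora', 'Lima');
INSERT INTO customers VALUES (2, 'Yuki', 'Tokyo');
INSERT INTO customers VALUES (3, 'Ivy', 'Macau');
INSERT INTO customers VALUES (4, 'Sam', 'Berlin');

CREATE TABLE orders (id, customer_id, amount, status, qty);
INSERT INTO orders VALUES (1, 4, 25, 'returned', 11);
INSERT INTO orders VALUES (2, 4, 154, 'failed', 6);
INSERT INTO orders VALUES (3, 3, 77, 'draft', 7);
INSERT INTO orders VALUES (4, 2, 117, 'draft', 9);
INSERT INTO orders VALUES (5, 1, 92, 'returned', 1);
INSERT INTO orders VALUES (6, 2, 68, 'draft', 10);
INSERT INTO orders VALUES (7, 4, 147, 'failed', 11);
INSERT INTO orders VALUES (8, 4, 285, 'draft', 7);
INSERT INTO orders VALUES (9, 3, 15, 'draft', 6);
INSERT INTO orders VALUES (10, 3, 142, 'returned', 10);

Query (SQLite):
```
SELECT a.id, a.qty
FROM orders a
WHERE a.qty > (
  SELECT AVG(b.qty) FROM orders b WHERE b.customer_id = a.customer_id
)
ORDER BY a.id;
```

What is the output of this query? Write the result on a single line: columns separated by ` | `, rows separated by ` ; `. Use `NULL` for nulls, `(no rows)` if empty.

For each orders row a, compute AVG(qty) over rows sharing a.customer_id.
Keep row a if a.qty > that per-group AVG.
  customer_id=1: AVG(qty) = 1.0
  customer_id=2: AVG(qty) = 9.5
  customer_id=3: AVG(qty) = 7.666667
  customer_id=4: AVG(qty) = 8.75

1 | 11 ; 6 | 10 ; 7 | 11 ; 10 | 10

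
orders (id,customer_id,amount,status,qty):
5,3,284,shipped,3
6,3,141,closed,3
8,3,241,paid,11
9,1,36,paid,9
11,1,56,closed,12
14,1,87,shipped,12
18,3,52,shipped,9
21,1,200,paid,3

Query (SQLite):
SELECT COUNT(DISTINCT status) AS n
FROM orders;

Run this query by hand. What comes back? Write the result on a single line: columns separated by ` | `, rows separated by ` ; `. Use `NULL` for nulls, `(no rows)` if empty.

3

Count distinct non-NULL status values.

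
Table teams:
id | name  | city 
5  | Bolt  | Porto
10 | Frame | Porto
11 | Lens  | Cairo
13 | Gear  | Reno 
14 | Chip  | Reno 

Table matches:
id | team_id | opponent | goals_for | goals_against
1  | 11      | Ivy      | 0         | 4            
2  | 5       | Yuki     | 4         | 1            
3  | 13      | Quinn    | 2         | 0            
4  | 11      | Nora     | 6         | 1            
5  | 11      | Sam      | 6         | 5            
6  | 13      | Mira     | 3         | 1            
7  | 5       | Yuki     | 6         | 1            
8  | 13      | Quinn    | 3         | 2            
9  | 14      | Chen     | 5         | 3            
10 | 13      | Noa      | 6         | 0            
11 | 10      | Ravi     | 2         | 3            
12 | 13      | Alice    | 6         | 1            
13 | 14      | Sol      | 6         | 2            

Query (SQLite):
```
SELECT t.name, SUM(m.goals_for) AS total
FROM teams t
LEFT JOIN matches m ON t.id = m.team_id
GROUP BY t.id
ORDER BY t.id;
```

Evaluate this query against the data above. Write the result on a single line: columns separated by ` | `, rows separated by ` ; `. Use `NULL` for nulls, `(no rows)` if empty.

LEFT JOIN keeps every teams row; unmatched ones get NULL for matches columns.
Group by teams.id and compute SUM(m.goals_for). SUM over an all-NULL group is NULL.
  5: ids {2, 7} → SUM(m.goals_for)=10
  10: ids {11} → SUM(m.goals_for)=2
  11: ids {1, 4, 5} → SUM(m.goals_for)=12
  13: ids {3, 6, 8, 10, 12} → SUM(m.goals_for)=20
  14: ids {9, 13} → SUM(m.goals_for)=11

Bolt | 10 ; Frame | 2 ; Lens | 12 ; Gear | 20 ; Chip | 11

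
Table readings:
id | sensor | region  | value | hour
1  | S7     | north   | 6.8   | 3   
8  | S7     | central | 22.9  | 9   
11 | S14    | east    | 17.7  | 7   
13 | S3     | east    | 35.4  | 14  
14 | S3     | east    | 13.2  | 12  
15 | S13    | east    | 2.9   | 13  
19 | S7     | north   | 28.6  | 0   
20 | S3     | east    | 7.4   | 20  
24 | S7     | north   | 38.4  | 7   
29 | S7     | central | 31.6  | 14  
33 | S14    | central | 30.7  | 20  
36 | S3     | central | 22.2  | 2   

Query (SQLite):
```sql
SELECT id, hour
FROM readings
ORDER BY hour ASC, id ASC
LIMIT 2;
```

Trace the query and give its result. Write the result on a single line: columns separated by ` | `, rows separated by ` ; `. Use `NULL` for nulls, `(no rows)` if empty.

19 | 0 ; 36 | 2

Sort by hour asc, tiebreak id asc: (0, id=19), (2, id=36), (3, id=1), (7, id=11), (7, id=24) …. Take first 2.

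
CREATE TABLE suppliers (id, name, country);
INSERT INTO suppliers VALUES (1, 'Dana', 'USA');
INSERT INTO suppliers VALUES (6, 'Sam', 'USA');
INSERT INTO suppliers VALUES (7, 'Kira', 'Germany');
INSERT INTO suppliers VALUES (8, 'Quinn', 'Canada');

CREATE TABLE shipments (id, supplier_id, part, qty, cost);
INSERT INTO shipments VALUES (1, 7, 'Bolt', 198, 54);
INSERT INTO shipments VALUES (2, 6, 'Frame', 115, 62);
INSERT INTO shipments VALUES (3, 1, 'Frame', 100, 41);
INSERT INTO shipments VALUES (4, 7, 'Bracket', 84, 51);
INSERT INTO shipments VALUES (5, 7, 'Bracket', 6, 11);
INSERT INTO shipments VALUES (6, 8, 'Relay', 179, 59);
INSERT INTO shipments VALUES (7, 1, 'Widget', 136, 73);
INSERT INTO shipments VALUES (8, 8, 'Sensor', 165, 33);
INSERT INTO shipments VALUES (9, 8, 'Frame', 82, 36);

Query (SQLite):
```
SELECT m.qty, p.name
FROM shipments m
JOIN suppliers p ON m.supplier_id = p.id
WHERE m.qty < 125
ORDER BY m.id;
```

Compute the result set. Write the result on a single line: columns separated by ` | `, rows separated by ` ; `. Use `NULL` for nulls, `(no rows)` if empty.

115 | Sam ; 100 | Dana ; 84 | Kira ; 6 | Kira ; 82 | Quinn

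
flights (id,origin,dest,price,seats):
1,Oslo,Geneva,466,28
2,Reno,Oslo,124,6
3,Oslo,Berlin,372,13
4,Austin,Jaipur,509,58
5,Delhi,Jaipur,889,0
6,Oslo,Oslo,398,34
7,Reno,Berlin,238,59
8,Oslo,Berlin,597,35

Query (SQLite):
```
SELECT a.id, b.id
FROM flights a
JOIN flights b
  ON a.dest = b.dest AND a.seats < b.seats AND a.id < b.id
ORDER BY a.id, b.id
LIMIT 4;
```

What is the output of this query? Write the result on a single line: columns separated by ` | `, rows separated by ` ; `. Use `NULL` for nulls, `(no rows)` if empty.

2 | 6 ; 3 | 7 ; 3 | 8

Pairs (a,b) with same dest, a.seats < b.seats, a.id < b.id.
dest groups: Berlin:{3,7,8} Geneva:{1} Jaipur:{4,5} Oslo:{2,6}
Ordered by (a.id, b.id); first 4.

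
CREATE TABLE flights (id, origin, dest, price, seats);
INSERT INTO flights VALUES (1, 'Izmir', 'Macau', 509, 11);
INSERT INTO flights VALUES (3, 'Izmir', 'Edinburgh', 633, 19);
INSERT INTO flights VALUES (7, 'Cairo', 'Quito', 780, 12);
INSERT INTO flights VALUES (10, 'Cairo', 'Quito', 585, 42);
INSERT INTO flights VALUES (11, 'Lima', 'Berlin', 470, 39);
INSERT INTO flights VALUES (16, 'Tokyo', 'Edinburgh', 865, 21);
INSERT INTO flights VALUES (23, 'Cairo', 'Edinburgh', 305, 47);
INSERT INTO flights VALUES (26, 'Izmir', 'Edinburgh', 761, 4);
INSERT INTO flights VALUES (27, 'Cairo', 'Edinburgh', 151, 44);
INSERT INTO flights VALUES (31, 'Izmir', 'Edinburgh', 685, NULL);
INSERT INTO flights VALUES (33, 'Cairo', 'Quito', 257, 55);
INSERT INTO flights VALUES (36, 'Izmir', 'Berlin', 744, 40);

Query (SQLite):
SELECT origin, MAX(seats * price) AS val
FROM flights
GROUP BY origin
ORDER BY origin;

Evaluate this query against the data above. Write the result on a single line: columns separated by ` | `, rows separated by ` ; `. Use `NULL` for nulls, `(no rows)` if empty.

For each row compute seats * price.
Group by origin; take MAX of the expression per group.
  Cairo: ids {7, 10, 23, 27, 33} → MAX(seats * price)=24570
  Izmir: ids {1, 3, 26, 31, 36} → MAX(seats * price)=29760
  Lima: ids {11} → MAX(seats * price)=18330
  Tokyo: ids {16} → MAX(seats * price)=18165

Cairo | 24570 ; Izmir | 29760 ; Lima | 18330 ; Tokyo | 18165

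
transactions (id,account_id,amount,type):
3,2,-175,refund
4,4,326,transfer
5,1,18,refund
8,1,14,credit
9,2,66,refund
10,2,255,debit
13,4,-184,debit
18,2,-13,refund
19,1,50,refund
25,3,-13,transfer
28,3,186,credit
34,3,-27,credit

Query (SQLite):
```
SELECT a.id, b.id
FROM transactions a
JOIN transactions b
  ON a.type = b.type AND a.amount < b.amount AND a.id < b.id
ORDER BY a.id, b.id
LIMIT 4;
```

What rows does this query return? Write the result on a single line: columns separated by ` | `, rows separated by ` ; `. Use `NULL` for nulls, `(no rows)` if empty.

3 | 5 ; 3 | 9 ; 3 | 18 ; 3 | 19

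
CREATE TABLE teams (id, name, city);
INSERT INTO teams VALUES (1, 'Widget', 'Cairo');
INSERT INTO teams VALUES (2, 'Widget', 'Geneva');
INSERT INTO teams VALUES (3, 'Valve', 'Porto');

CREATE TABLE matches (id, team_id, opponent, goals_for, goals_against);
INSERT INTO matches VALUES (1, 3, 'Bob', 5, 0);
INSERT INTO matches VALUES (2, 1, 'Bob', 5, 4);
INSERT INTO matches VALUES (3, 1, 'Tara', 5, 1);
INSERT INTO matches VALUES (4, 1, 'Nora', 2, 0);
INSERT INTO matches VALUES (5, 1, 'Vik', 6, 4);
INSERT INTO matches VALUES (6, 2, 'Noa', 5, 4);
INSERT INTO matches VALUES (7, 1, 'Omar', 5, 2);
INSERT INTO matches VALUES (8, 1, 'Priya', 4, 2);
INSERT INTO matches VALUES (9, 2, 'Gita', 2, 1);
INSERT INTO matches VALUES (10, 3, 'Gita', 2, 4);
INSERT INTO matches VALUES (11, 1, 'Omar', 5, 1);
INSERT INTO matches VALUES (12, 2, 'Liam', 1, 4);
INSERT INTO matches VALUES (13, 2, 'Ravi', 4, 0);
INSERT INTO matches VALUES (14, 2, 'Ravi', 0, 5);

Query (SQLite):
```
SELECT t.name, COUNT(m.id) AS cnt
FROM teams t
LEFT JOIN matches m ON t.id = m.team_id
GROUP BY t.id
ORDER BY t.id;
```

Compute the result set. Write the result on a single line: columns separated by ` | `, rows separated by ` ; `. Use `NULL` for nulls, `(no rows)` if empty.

LEFT JOIN keeps every teams row; unmatched ones get NULL for matches columns.
Group by teams.id and compute COUNT(m.id). COUNT(col) of an all-NULL group is 0.
  1: ids {2, 3, 4, 5, 7, 8, 11} → COUNT(m.id)=7
  2: ids {6, 9, 12, 13, 14} → COUNT(m.id)=5
  3: ids {1, 10} → COUNT(m.id)=2

Widget | 7 ; Widget | 5 ; Valve | 2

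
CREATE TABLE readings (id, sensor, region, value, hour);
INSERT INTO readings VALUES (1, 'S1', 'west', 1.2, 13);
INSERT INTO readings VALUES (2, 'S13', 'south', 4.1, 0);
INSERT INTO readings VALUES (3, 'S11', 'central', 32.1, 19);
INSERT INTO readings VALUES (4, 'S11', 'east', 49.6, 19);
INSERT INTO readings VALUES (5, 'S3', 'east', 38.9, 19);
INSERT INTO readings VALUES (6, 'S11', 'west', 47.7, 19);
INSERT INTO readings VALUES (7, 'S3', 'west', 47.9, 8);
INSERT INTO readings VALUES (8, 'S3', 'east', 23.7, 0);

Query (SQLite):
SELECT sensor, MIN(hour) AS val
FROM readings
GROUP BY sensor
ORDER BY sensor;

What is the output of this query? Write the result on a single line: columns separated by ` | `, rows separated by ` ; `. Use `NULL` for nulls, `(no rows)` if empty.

S1 | 13 ; S11 | 19 ; S13 | 0 ; S3 | 0

Partition readings by sensor; compute MIN(hour) within each group.
  S1: ids {1} → MIN(hour)=13
  S11: ids {3, 4, 6} → MIN(hour)=19
  S13: ids {2} → MIN(hour)=0
  S3: ids {5, 7, 8} → MIN(hour)=0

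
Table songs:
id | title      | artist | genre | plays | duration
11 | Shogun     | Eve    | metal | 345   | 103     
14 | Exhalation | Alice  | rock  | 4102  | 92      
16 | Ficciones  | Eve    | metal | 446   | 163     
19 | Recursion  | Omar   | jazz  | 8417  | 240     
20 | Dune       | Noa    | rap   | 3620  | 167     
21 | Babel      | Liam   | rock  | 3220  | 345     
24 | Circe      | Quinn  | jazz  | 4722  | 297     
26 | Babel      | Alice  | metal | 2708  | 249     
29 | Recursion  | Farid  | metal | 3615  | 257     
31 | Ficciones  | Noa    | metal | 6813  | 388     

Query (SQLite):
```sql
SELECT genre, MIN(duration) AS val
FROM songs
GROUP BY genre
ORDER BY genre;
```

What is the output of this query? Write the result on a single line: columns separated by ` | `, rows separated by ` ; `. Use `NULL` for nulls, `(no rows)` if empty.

Partition songs by genre; compute MIN(duration) within each group.
  jazz: ids {19, 24} → MIN(duration)=240
  metal: ids {11, 16, 26, 29, 31} → MIN(duration)=103
  rap: ids {20} → MIN(duration)=167
  rock: ids {14, 21} → MIN(duration)=92

jazz | 240 ; metal | 103 ; rap | 167 ; rock | 92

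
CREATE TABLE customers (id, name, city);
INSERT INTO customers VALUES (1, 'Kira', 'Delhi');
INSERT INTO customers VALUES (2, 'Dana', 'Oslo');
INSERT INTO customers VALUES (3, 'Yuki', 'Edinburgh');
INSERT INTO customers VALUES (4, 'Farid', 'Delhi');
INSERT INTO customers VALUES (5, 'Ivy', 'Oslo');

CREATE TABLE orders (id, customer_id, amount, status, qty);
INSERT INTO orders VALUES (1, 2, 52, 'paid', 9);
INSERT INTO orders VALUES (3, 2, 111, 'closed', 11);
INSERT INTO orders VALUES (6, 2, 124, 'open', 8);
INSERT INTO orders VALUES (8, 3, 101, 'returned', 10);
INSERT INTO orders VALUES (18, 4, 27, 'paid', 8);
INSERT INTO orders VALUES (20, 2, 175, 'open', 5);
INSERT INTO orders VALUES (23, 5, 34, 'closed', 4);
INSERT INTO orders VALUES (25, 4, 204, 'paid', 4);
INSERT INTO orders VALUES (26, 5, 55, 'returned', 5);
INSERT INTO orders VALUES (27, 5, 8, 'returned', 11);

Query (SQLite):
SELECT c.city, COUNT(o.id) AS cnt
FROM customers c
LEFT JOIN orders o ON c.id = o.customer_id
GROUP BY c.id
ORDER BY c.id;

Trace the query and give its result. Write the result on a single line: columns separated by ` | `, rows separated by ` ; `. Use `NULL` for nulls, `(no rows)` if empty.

LEFT JOIN keeps every customers row; unmatched ones get NULL for orders columns.
Group by customers.id and compute COUNT(o.id). COUNT(col) of an all-NULL group is 0.
  1: ids {—} → COUNT(o.id)=0
  2: ids {1, 3, 6, 20} → COUNT(o.id)=4
  3: ids {8} → COUNT(o.id)=1
  4: ids {18, 25} → COUNT(o.id)=2
  5: ids {23, 26, 27} → COUNT(o.id)=3

Delhi | 0 ; Oslo | 4 ; Edinburgh | 1 ; Delhi | 2 ; Oslo | 3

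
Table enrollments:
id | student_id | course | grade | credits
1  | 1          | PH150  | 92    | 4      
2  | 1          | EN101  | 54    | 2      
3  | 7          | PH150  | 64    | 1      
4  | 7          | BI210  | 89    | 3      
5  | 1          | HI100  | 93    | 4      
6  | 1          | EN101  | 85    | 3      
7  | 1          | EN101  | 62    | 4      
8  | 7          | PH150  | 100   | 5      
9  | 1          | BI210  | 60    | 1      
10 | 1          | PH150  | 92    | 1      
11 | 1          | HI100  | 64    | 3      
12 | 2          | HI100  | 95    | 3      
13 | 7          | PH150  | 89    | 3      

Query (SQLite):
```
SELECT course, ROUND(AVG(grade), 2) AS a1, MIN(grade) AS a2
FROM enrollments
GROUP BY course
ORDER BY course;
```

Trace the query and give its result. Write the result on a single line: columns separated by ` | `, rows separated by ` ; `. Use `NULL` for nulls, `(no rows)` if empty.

Group enrollments by course.
Per group compute: ROUND(AVG(grade), 2), MIN(grade).
  BI210: ids {4, 9} → ROUND(AVG(grade), 2)=74.5, MIN(grade)=60
  EN101: ids {2, 6, 7} → ROUND(AVG(grade), 2)=67, MIN(grade)=54
  HI100: ids {5, 11, 12} → ROUND(AVG(grade), 2)=84, MIN(grade)=64
  PH150: ids {1, 3, 8, 10, 13} → ROUND(AVG(grade), 2)=87.4, MIN(grade)=64

BI210 | 74.5 | 60 ; EN101 | 67 | 54 ; HI100 | 84 | 64 ; PH150 | 87.4 | 64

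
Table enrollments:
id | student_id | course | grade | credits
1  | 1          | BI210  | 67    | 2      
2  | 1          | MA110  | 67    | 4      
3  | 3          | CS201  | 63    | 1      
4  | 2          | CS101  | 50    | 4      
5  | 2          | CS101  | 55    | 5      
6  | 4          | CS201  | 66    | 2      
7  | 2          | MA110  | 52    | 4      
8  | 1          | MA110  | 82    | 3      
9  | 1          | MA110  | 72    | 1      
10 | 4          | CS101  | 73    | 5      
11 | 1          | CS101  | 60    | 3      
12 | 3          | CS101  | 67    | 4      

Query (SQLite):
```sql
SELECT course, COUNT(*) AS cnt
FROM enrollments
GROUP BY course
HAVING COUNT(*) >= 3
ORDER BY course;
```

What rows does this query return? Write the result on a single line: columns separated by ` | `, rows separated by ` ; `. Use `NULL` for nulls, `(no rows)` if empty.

CS101 | 5 ; MA110 | 4

Partition enrollments by course; compute COUNT(*) within each group.
HAVING: keep groups with count ≥ 3.
  BI210: ids {1} → COUNT(*)=1
  CS101: ids {4, 5, 10, 11, 12} → COUNT(*)=5
  CS201: ids {3, 6} → COUNT(*)=2
  MA110: ids {2, 7, 8, 9} → COUNT(*)=4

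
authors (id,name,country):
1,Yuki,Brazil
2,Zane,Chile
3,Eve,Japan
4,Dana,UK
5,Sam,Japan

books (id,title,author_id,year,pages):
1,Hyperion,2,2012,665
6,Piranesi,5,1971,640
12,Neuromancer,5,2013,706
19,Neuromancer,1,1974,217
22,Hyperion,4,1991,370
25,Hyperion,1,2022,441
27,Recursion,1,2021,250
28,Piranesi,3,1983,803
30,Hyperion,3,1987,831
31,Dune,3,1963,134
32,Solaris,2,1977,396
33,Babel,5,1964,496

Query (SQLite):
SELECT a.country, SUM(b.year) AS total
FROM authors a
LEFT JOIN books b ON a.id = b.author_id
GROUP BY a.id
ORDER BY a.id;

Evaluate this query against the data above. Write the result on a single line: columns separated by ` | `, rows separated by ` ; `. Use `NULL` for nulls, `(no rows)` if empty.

LEFT JOIN keeps every authors row; unmatched ones get NULL for books columns.
Group by authors.id and compute SUM(b.year). SUM over an all-NULL group is NULL.
  1: ids {19, 25, 27} → SUM(b.year)=6017
  2: ids {1, 32} → SUM(b.year)=3989
  3: ids {28, 30, 31} → SUM(b.year)=5933
  4: ids {22} → SUM(b.year)=1991
  5: ids {6, 12, 33} → SUM(b.year)=5948

Brazil | 6017 ; Chile | 3989 ; Japan | 5933 ; UK | 1991 ; Japan | 5948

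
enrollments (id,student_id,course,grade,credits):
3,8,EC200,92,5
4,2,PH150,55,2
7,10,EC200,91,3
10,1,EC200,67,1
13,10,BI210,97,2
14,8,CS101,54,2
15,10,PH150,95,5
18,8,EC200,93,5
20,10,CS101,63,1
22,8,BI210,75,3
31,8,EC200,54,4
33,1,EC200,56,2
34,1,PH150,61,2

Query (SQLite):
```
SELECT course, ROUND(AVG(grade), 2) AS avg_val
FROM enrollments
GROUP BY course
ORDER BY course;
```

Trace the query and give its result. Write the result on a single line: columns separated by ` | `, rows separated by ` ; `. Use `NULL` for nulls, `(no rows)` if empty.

BI210 | 86 ; CS101 | 58.5 ; EC200 | 75.5 ; PH150 | 70.33

Partition enrollments by course; compute ROUND(AVG(grade), 2) within each group.
  BI210: ids {13, 22} → ROUND(AVG(grade), 2)=86
  CS101: ids {14, 20} → ROUND(AVG(grade), 2)=58.5
  EC200: ids {3, 7, 10, 18, 31, 33} → ROUND(AVG(grade), 2)=75.5
  PH150: ids {4, 15, 34} → ROUND(AVG(grade), 2)=70.33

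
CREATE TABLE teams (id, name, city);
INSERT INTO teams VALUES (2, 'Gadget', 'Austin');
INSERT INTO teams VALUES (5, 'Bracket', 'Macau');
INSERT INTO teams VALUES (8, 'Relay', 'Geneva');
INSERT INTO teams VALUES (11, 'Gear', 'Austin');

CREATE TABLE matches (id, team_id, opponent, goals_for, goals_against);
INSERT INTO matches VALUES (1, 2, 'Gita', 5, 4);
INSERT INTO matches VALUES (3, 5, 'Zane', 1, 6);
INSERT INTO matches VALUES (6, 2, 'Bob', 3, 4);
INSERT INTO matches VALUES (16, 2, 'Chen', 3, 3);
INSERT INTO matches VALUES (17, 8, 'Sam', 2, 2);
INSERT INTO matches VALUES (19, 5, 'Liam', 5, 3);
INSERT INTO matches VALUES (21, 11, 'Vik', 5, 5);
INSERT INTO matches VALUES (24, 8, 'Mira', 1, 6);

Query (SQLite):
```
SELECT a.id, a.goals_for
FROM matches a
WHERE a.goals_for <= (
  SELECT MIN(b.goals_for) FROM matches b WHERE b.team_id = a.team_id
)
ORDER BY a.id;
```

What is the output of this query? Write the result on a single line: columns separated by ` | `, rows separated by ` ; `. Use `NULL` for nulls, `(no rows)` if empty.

3 | 1 ; 6 | 3 ; 16 | 3 ; 21 | 5 ; 24 | 1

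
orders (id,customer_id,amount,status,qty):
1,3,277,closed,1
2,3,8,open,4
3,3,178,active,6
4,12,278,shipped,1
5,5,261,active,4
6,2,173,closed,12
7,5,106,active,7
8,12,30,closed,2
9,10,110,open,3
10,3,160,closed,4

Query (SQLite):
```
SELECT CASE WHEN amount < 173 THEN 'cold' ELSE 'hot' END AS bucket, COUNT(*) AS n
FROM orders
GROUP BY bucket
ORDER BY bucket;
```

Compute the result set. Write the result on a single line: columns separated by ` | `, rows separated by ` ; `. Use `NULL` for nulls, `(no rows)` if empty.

Bucket rows by amount < 173 → 'cold' else 'hot'; count each bucket.

cold | 5 ; hot | 5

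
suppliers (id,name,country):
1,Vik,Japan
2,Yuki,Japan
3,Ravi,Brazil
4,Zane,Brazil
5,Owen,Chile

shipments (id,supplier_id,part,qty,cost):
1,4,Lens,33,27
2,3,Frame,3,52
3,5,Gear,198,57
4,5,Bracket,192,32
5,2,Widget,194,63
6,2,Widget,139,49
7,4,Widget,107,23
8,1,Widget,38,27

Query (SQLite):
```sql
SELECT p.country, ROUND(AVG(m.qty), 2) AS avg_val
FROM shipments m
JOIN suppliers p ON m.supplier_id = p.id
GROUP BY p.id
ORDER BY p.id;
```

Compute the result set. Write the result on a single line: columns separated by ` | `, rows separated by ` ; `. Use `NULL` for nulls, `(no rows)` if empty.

Japan | 38 ; Japan | 166.5 ; Brazil | 3 ; Brazil | 70 ; Chile | 195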